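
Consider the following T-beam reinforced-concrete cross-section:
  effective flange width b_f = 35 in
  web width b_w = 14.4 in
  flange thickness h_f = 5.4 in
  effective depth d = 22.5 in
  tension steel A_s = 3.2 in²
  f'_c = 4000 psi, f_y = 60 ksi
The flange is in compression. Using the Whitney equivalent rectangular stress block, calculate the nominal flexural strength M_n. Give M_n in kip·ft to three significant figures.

M_n ≈ 347 kip·ft

Tension: T = A_s f_y = 3.2 × 60 = 192 kips.
Try a within the flange: a = T/(0.85 f'_c b_f) = 192/(0.85 × 4 × 35) = 1.613 in.
Since a = 1.613 ≤ h_f = 5.4 in, the stress block lies entirely in the flange; analyse as a rectangular beam of width b_f.
M_n = T(d − a/2) = 192 × (22.5 − 0.8065) = 4165.2 kip·in.
M_n = 4165.2/12 = 347.10 kip·ft.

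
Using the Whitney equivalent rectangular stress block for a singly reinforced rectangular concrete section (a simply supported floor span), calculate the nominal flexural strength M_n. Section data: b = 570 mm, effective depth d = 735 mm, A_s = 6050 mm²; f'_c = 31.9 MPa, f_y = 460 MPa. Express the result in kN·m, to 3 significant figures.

T = A_s f_y = 6050 × 460 = 2783000 N = 2783 kN.
From C = T: a = T/(0.85 f'_c b) = 2783000/(0.85 × 31.9 × 570) = 180.06 mm.
M_n = T(d − a/2) = 2783 kN × (735 − 90.03) mm = 1794.95 kN·m.

M_n ≈ 1790 kN·m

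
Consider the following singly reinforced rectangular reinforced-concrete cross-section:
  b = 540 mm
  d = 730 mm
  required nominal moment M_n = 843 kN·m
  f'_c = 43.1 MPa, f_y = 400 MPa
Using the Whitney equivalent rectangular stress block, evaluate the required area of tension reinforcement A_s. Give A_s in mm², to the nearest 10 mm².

A_s ≈ 3010 mm²

With M_n = 0.85 f'_c a b (d − a/2), solve the quadratic for a:
a = d − √(d² − 2M_n/(0.85 f'_c b)) = 730 − √(730² − 2 × 843×10⁶/(0.85 × 43.1 × 540)) = 60.91 mm.
A_s = 0.85 f'_c a b / f_y = 0.85 × 43.1 × 60.91 × 540 / 400 = 3012.4 mm².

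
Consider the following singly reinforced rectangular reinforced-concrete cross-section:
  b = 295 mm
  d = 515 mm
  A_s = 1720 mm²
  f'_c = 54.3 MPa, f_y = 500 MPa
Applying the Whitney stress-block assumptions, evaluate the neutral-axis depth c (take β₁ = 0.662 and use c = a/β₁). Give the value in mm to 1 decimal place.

T = A_s f_y = 1720 × 500 = 860000 N = 860 kN.
Setting C = 0.85 f'_c a b equal to T: a = 860000/(0.85 × 54.3 × 295) = 63.162 mm.
With β₁ = 0.662, c = a/β₁ = 63.162/0.662 = 95.4 mm.

c ≈ 95.4 mm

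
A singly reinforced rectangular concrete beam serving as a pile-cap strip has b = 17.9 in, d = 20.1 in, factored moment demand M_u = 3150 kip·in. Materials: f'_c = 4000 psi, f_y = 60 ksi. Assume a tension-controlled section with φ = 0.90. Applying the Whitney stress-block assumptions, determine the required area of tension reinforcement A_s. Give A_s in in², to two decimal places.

M_n = M_u/φ = 3150/0.90 = 3500 kip·in.
From M_n = 0.85 f'_c a b (d − a/2):
a = d − √(d² − 2M_n/(0.85 f'_c b)) = 20.1 − √(20.1² − 2 × 3500/(0.85 × 4 × 17.9)) = 3.100 in.
A_s = 0.85 f'_c a b / f_y = 0.85 × 4 × 3.100 × 17.9 / 60 = 3.144 in².

A_s ≈ 3.14 in²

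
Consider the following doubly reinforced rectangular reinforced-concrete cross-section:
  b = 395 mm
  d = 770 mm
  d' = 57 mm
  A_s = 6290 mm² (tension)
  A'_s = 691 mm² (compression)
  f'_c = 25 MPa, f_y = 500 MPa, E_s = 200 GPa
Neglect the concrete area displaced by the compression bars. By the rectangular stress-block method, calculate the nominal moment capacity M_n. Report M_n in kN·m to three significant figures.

Assume both tension and compression steel yield.
Net tension couple steel: A_s − A'_s = 5599 mm².
a = (A_s − A'_s) f_y / (0.85 f'_c b) = 2799500/(0.85 × 25 × 395) = 333.52 mm.
c = a/β₁ = 333.52/0.85 = 392.38 mm; ε'_s = 0.003(c − d')/c = 0.0026 ≥ f_y/E_s = 0.0025, so compression steel does yield.
M_n = (A_s − A'_s) f_y (d − a/2) + A'_s f_y (d − d') = [2799500 × (770 − 166.76) + 345500 × (770 − 57)] × 10⁻⁶ = 1688.77 + 246.34 = 1935.11 kN·m.

M_n ≈ 1940 kN·m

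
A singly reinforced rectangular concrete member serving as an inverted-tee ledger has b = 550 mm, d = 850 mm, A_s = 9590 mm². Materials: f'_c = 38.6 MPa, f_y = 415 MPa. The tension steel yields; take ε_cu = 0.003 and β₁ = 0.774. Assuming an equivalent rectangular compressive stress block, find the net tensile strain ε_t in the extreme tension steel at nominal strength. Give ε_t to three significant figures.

a = A_s f_y/(0.85 f'_c b) = 220.55 mm.
β₁ = 0.774, so c = a/β₁ = 220.55/0.774 = 284.95 mm.
From the linear strain diagram with ε_cu = 0.003: ε_t = 0.003 (d − c)/c = 0.003 × (850 − 284.95)/284.95 = 0.00595.
Since ε_t ≥ 0.005, the section is tension-controlled.

ε_t ≈ 0.00595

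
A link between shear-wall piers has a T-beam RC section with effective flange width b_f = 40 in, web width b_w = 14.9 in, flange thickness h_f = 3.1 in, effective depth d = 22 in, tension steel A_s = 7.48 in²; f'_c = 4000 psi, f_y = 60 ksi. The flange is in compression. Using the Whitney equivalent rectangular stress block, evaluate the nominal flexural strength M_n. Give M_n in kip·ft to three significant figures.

M_n ≈ 761 kip·ft

Tension: T = A_s f_y = 7.48 × 60 = 448.8 kips.
Try a within the flange: a = T/(0.85 f'_c b_f) = 448.8/(0.85 × 4 × 40) = 3.300 in.
a = 3.300 > h_f = 3.1 in: the block extends into the web. Split into flange-overhang and web parts.
C_f = 0.85 f'_c (b_f − b_w) h_f = 0.85 × 4 × (40 − 14.9) × 3.1 = 264.6 kips.
Remaining web compression depth: a_w = (T − C_f)/(0.85 f'_c b_w) = (448.8 − 264.6)/(0.85 × 4 × 14.9) = 3.636 in.
M_n = C_f(d − h_f/2) + (T − C_f)(d − a_w/2) = 264.6 × (22 − 1.55) + 184.2 × (22 − 1.818) = 5411.1 + 3717.5 = 9128.6 kip·in.
M_n = 9128.6/12 = 760.72 kip·ft.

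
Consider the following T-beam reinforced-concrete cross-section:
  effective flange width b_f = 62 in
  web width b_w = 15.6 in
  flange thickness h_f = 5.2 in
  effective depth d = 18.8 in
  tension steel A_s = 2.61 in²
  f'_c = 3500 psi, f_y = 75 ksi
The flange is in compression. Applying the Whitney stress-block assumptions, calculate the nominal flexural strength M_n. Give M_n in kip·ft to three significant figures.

Tension: T = A_s f_y = 2.61 × 75 = 195.75 kips.
Try a within the flange: a = T/(0.85 f'_c b_f) = 195.75/(0.85 × 3.5 × 62) = 1.061 in.
Since a = 1.061 ≤ h_f = 5.2 in, the stress block lies entirely in the flange; analyse as a rectangular beam of width b_f.
M_n = T(d − a/2) = 195.75 × (18.8 − 0.5305) = 3576.3 kip·in.
M_n = 3576.3/12 = 298.03 kip·ft.

M_n ≈ 298 kip·ft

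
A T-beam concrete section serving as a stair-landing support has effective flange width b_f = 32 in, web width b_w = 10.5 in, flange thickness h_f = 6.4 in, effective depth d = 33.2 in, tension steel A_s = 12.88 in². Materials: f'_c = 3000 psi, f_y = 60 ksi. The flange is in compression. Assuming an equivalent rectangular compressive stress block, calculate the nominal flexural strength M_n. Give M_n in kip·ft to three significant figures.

Tension: T = A_s f_y = 12.88 × 60 = 772.8 kips.
Try a within the flange: a = T/(0.85 f'_c b_f) = 772.8/(0.85 × 3 × 32) = 9.471 in.
a = 9.471 > h_f = 6.4 in: the block extends into the web. Split into flange-overhang and web parts.
C_f = 0.85 f'_c (b_f − b_w) h_f = 0.85 × 3 × (32 − 10.5) × 6.4 = 350.9 kips.
Remaining web compression depth: a_w = (T − C_f)/(0.85 f'_c b_w) = (772.8 − 350.9)/(0.85 × 3 × 10.5) = 15.757 in.
M_n = C_f(d − h_f/2) + (T − C_f)(d − a_w/2) = 350.9 × (33.2 − 3.2) + 421.9 × (33.2 − 7.8785) = 10527.0 + 10683.1 = 21210.1 kip·in.
M_n = 21210.1/12 = 1767.51 kip·ft.

M_n ≈ 1770 kip·ft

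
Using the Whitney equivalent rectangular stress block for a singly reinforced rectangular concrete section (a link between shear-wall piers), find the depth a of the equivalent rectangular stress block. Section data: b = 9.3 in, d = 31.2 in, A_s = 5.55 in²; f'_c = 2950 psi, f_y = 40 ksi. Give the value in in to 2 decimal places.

a ≈ 9.52 in

T = A_s f_y = 5.55 × 40 = 222 kips.
a = T/(0.85 f'_c b) = 222/(0.85 × 2.95 × 9.3) = 9.52 in.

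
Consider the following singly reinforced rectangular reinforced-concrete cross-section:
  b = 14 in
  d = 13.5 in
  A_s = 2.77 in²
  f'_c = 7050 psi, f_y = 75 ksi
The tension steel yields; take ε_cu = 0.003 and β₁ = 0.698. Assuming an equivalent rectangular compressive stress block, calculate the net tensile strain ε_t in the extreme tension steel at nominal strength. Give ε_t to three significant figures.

ε_t ≈ 0.00842

a = A_s f_y/(0.85 f'_c b) = 2.476 in.
β₁ = 0.698, so c = a/β₁ = 2.476/0.698 = 3.547 in.
From the linear strain diagram with ε_cu = 0.003: ε_t = 0.003 (d − c)/c = 0.003 × (13.5 − 3.547)/3.547 = 0.00842.
Since ε_t ≥ 0.005, the section is tension-controlled.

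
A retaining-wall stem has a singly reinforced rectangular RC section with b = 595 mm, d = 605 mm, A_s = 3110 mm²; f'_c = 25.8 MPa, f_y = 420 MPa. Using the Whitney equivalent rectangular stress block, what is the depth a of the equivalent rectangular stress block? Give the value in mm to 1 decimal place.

T = A_s f_y = 3110 × 420 = 1306200 N = 1306.2 kN.
Setting C = 0.85 f'_c a b equal to T: a = 1306200/(0.85 × 25.8 × 595) = 100.1 mm.

a ≈ 100.1 mm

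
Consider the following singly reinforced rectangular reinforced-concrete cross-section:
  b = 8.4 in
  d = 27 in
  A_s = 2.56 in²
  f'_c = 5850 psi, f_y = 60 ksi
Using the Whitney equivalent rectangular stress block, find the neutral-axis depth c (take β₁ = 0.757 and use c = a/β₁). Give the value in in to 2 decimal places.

c ≈ 4.86 in

T = A_s f_y = 2.56 × 60 = 153.6 kips.
a = T/(0.85 f'_c b) = 153.6/(0.85 × 5.85 × 8.4) = 3.6774 in.
With β₁ = 0.757, c = a/β₁ = 3.6774/0.757 = 4.86 in.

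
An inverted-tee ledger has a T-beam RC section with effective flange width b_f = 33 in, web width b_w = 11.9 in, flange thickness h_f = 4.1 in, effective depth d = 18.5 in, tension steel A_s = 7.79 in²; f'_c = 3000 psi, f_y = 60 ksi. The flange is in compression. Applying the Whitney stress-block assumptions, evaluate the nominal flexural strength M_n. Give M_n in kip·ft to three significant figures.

Tension: T = A_s f_y = 7.79 × 60 = 467.4 kips.
Try a within the flange: a = T/(0.85 f'_c b_f) = 467.4/(0.85 × 3 × 33) = 5.554 in.
a = 5.554 > h_f = 4.1 in: the block extends into the web. Split into flange-overhang and web parts.
C_f = 0.85 f'_c (b_f − b_w) h_f = 0.85 × 3 × (33 − 11.9) × 4.1 = 220.6 kips.
Remaining web compression depth: a_w = (T − C_f)/(0.85 f'_c b_w) = (467.4 − 220.6)/(0.85 × 3 × 11.9) = 8.133 in.
M_n = C_f(d − h_f/2) + (T − C_f)(d − a_w/2) = 220.6 × (18.5 − 2.05) + 246.8 × (18.5 − 4.0665) = 3628.9 + 3562.2 = 7191.1 kip·in.
M_n = 7191.1/12 = 599.26 kip·ft.

M_n ≈ 599 kip·ft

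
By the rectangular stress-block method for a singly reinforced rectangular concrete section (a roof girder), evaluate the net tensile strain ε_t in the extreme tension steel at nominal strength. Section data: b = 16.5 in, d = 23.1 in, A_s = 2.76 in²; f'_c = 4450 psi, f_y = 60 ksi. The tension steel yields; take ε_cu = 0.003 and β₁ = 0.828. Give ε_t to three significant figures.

a = A_s f_y/(0.85 f'_c b) = 2.653 in.
β₁ = 0.828, so c = a/β₁ = 2.653/0.828 = 3.204 in.
From the linear strain diagram with ε_cu = 0.003: ε_t = 0.003 (d − c)/c = 0.003 × (23.1 − 3.204)/3.204 = 0.0186.
Since ε_t ≥ 0.005, the section is tension-controlled.

ε_t ≈ 0.0186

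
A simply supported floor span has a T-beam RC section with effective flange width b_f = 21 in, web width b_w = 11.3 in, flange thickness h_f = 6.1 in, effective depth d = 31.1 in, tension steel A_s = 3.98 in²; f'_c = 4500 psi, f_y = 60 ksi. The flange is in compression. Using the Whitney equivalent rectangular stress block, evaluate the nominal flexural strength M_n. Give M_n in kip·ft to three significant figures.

Tension: T = A_s f_y = 3.98 × 60 = 238.8 kips.
Try a within the flange: a = T/(0.85 f'_c b_f) = 238.8/(0.85 × 4.5 × 21) = 2.973 in.
Since a = 2.973 ≤ h_f = 6.1 in, the stress block lies entirely in the flange; analyse as a rectangular beam of width b_f.
M_n = T(d − a/2) = 238.8 × (31.1 − 1.4865) = 7071.7 kip·in.
M_n = 7071.7/12 = 589.31 kip·ft.

M_n ≈ 589 kip·ft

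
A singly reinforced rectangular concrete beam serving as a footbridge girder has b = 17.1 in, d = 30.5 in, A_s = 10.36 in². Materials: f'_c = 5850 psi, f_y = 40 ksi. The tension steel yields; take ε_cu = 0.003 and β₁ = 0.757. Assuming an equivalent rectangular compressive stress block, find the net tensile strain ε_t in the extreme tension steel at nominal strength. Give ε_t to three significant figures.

ε_t ≈ 0.0112

a = A_s f_y/(0.85 f'_c b) = 4.874 in.
β₁ = 0.757, so c = a/β₁ = 4.874/0.757 = 6.439 in.
From the linear strain diagram with ε_cu = 0.003: ε_t = 0.003 (d − c)/c = 0.003 × (30.5 − 6.439)/6.439 = 0.0112.
Since ε_t ≥ 0.005, the section is tension-controlled.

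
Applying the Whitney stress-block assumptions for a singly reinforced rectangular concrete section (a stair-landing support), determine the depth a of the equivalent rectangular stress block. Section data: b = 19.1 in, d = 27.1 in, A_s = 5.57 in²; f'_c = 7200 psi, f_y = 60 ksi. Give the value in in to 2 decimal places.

T = A_s f_y = 5.57 × 60 = 334.2 kips.
a = T/(0.85 f'_c b) = 334.2/(0.85 × 7.2 × 19.1) = 2.86 in.

a ≈ 2.86 in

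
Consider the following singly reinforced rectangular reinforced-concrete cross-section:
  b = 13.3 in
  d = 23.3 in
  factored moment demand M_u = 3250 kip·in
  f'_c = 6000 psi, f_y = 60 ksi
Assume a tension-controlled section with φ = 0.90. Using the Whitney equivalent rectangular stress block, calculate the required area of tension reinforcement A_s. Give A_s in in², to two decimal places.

M_n = M_u/φ = 3250/0.90 = 3611.11 kip·in.
From M_n = 0.85 f'_c a b (d − a/2):
a = d − √(d² − 2M_n/(0.85 f'_c b)) = 23.3 − √(23.3² − 2 × 3611.11/(0.85 × 6 × 13.3)) = 2.409 in.
A_s = 0.85 f'_c a b / f_y = 0.85 × 6 × 2.409 × 13.3 / 60 = 2.723 in².

A_s ≈ 2.72 in²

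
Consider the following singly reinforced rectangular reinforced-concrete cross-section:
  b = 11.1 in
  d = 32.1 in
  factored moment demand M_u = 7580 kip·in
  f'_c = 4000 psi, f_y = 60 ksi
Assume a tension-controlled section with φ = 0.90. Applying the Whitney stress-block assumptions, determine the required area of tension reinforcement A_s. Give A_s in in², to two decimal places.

M_n = M_u/φ = 7580/0.90 = 8422.22 kip·in.
From M_n = 0.85 f'_c a b (d − a/2):
a = d − √(d² − 2M_n/(0.85 f'_c b)) = 32.1 − √(32.1² − 2 × 8422.22/(0.85 × 4 × 11.1)) = 7.932 in.
A_s = 0.85 f'_c a b / f_y = 0.85 × 4 × 7.932 × 11.1 / 60 = 4.989 in².

A_s ≈ 4.99 in²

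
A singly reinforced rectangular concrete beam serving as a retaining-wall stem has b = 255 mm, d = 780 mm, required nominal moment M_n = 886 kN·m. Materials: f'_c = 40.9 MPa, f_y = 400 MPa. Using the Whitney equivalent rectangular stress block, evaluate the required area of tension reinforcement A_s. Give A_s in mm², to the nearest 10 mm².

A_s ≈ 3120 mm²

With M_n = 0.85 f'_c a b (d − a/2), solve the quadratic for a:
a = d − √(d² − 2M_n/(0.85 f'_c b)) = 780 − √(780² − 2 × 886×10⁶/(0.85 × 40.9 × 255)) = 140.85 mm.
A_s = 0.85 f'_c a b / f_y = 0.85 × 40.9 × 140.85 × 255 / 400 = 3121.6 mm².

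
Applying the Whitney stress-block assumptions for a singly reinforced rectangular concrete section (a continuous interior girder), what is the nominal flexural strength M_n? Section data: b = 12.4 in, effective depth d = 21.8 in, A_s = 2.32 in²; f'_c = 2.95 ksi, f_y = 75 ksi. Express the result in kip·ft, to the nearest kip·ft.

M_n ≈ 276 kip·ft

T = A_s f_y = 2.32 × 75 = 174 kips.
a = T/(0.85 f'_c b) = 174/(0.85 × 2.95 × 12.4) = 5.596 in.
M_n = T(d − a/2) = 174 × (21.8 − 2.798) = 3306.3 kip·in = 3306.3/12 = 275.53 kip·ft.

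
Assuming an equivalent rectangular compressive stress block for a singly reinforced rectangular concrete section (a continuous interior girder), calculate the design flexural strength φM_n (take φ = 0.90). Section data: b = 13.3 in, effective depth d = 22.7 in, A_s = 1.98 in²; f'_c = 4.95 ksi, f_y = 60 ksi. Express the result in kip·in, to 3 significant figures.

T = A_s f_y = 1.98 × 60 = 118.8 kips.
a = T/(0.85 f'_c b) = 118.8/(0.85 × 4.95 × 13.3) = 2.123 in.
M_n = T(d − a/2) = 118.8 × (22.7 − 1.0615) = 2570.7 kip·in.
φM_n = 0.90 × 2570.7 = 2313.6 kip·in.

φM_n ≈ 2310 kip·in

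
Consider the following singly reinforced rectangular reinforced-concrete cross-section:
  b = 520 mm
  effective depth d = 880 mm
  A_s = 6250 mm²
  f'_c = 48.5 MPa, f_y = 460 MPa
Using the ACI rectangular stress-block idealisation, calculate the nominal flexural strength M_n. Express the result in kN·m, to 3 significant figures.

T = A_s f_y = 6250 × 460 = 2875000 N = 2875 kN.
From C = T: a = T/(0.85 f'_c b) = 2875000/(0.85 × 48.5 × 520) = 134.11 mm.
M_n = T(d − a/2) = 2875 kN × (880 − 67.055) mm = 2337.22 kN·m.

M_n ≈ 2340 kN·m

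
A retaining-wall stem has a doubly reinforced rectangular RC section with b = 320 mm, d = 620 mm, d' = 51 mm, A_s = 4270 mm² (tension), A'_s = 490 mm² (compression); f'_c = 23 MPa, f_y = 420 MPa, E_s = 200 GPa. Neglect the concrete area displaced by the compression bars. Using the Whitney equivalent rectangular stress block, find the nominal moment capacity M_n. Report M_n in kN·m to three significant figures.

M_n ≈ 900 kN·m

Assume both tension and compression steel yield.
Net tension couple steel: A_s − A'_s = 3780 mm².
a = (A_s − A'_s) f_y / (0.85 f'_c b) = 1587600/(0.85 × 23 × 320) = 253.77 mm.
c = a/β₁ = 253.77/0.85 = 298.55 mm; ε'_s = 0.003(c − d')/c = 0.0025 ≥ f_y/E_s = 0.0021, so compression steel does yield.
M_n = (A_s − A'_s) f_y (d − a/2) + A'_s f_y (d − d') = [1587600 × (620 − 126.885) + 205800 × (620 − 51)] × 10⁻⁶ = 782.87 + 117.10 = 899.97 kN·m.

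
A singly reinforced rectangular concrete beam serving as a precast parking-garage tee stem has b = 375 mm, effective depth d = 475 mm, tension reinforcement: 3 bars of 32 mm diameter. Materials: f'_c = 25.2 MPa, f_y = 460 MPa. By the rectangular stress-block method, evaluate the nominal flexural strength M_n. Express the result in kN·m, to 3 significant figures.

M_n ≈ 450 kN·m

A_s = 3 × 804 = 2412 mm².
T = A_s f_y = 2412 × 460 = 1109520 N = 1109.52 kN.
From C = T: a = T/(0.85 f'_c b) = 1109520/(0.85 × 25.2 × 375) = 138.13 mm.
M_n = T(d − a/2) = 1109.52 kN × (475 − 69.065) mm = 450.39 kN·m.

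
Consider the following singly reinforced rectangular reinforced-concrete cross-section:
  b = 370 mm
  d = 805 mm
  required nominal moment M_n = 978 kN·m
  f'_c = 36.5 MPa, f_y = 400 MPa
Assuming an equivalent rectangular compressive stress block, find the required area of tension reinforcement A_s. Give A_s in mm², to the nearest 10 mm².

A_s ≈ 3270 mm²

With M_n = 0.85 f'_c a b (d − a/2), solve the quadratic for a:
a = d − √(d² − 2M_n/(0.85 f'_c b)) = 805 − √(805² − 2 × 978×10⁶/(0.85 × 36.5 × 370)) = 113.89 mm.
A_s = 0.85 f'_c a b / f_y = 0.85 × 36.5 × 113.89 × 370 / 400 = 3268.4 mm².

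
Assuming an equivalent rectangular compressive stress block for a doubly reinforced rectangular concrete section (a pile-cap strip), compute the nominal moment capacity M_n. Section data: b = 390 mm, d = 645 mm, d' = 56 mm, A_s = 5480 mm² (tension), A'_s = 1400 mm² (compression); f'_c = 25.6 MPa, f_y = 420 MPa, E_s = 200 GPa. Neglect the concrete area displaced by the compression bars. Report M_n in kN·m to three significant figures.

Assume both tension and compression steel yield.
Net tension couple steel: A_s − A'_s = 4080 mm².
a = (A_s − A'_s) f_y / (0.85 f'_c b) = 1713600/(0.85 × 25.6 × 390) = 201.92 mm.
c = a/β₁ = 201.92/0.85 = 237.55 mm; ε'_s = 0.003(c − d')/c = 0.0023 ≥ f_y/E_s = 0.0021, so compression steel does yield.
M_n = (A_s − A'_s) f_y (d − a/2) + A'_s f_y (d − d') = [1713600 × (645 − 100.96) + 588000 × (645 − 56)] × 10⁻⁶ = 932.27 + 346.33 = 1278.60 kN·m.

M_n ≈ 1280 kN·m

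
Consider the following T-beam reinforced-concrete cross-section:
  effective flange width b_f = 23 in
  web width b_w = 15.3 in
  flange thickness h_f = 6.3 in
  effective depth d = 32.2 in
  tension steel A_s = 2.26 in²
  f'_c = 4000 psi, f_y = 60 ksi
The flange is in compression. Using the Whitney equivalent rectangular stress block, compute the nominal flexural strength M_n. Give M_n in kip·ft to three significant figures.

M_n ≈ 354 kip·ft

Tension: T = A_s f_y = 2.26 × 60 = 135.6 kips.
Try a within the flange: a = T/(0.85 f'_c b_f) = 135.6/(0.85 × 4 × 23) = 1.734 in.
Since a = 1.734 ≤ h_f = 6.3 in, the stress block lies entirely in the flange; analyse as a rectangular beam of width b_f.
M_n = T(d − a/2) = 135.6 × (32.2 − 0.867) = 4248.8 kip·in.
M_n = 4248.8/12 = 354.07 kip·ft.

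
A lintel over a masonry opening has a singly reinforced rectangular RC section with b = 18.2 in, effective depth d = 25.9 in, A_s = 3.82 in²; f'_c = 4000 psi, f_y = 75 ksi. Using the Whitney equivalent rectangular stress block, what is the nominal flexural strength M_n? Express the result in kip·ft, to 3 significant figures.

T = A_s f_y = 3.82 × 75 = 286.5 kips.
a = T/(0.85 f'_c b) = 286.5/(0.85 × 4 × 18.2) = 4.630 in.
M_n = T(d − a/2) = 286.5 × (25.9 − 2.315) = 6757.1 kip·in = 6757.1/12 = 563.09 kip·ft.

M_n ≈ 563 kip·ft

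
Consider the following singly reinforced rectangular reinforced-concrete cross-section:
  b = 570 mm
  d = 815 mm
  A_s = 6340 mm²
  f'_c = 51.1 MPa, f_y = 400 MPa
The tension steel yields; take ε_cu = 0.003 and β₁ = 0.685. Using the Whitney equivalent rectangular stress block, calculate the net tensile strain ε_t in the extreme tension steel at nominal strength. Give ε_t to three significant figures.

a = A_s f_y/(0.85 f'_c b) = 102.43 mm.
β₁ = 0.685, so c = a/β₁ = 102.43/0.685 = 149.53 mm.
From the linear strain diagram with ε_cu = 0.003: ε_t = 0.003 (d − c)/c = 0.003 × (815 − 149.53)/149.53 = 0.0134.
Since ε_t ≥ 0.005, the section is tension-controlled.

ε_t ≈ 0.0134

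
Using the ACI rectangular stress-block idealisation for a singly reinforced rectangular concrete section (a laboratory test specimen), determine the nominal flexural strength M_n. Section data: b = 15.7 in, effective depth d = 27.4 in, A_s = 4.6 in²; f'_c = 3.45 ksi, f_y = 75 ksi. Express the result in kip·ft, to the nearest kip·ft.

T = A_s f_y = 4.6 × 75 = 345 kips.
a = T/(0.85 f'_c b) = 345/(0.85 × 3.45 × 15.7) = 7.493 in.
M_n = T(d − a/2) = 345 × (27.4 − 3.7465) = 8160.5 kip·in = 8160.5/12 = 680.04 kip·ft.

M_n ≈ 680 kip·ft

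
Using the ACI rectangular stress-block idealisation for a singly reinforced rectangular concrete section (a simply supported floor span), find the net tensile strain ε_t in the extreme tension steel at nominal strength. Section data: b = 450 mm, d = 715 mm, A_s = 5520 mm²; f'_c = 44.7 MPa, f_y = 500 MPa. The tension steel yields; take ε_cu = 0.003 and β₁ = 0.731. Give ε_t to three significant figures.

a = A_s f_y/(0.85 f'_c b) = 161.42 mm.
β₁ = 0.731, so c = a/β₁ = 161.42/0.731 = 220.82 mm.
From the linear strain diagram with ε_cu = 0.003: ε_t = 0.003 (d − c)/c = 0.003 × (715 − 220.82)/220.82 = 0.00671.
Since ε_t ≥ 0.005, the section is tension-controlled.

ε_t ≈ 0.00671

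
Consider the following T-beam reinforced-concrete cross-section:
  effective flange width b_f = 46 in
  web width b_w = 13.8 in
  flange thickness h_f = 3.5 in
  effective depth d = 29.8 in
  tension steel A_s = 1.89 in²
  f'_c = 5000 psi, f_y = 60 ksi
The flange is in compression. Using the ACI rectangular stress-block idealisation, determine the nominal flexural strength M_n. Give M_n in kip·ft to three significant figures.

M_n ≈ 279 kip·ft

Tension: T = A_s f_y = 1.89 × 60 = 113.4 kips.
Try a within the flange: a = T/(0.85 f'_c b_f) = 113.4/(0.85 × 5 × 46) = 0.580 in.
Since a = 0.580 ≤ h_f = 3.5 in, the stress block lies entirely in the flange; analyse as a rectangular beam of width b_f.
M_n = T(d − a/2) = 113.4 × (29.8 − 0.29) = 3346.4 kip·in.
M_n = 3346.4/12 = 278.87 kip·ft.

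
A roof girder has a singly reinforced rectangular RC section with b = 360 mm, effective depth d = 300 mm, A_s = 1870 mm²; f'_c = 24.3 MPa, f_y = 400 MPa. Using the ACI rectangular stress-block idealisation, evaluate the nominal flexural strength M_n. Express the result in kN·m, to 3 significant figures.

T = A_s f_y = 1870 × 400 = 748000 N = 748 kN.
From C = T: a = T/(0.85 f'_c b) = 748000/(0.85 × 24.3 × 360) = 100.59 mm.
M_n = T(d − a/2) = 748 kN × (300 − 50.295) mm = 186.78 kN·m.

M_n ≈ 187 kN·m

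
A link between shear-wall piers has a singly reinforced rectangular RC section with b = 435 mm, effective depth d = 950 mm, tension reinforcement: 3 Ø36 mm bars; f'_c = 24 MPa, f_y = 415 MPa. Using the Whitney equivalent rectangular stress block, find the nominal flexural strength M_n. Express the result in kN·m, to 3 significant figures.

A_s = 3 × 1018 = 3054 mm².
T = A_s f_y = 3054 × 415 = 1267410 N = 1267.41 kN.
From C = T: a = T/(0.85 f'_c b) = 1267410/(0.85 × 24 × 435) = 142.82 mm.
M_n = T(d − a/2) = 1267.41 kN × (950 − 71.41) mm = 1113.53 kN·m.

M_n ≈ 1110 kN·m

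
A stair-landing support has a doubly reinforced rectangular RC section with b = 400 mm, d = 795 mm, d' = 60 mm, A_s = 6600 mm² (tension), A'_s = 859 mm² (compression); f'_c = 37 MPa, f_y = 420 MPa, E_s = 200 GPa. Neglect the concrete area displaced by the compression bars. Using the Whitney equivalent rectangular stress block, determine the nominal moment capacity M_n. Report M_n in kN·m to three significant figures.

M_n ≈ 1950 kN·m

Assume both tension and compression steel yield.
Net tension couple steel: A_s − A'_s = 5741 mm².
a = (A_s − A'_s) f_y / (0.85 f'_c b) = 2411220/(0.85 × 37 × 400) = 191.67 mm.
c = a/β₁ = 191.67/0.786 = 243.85 mm; ε'_s = 0.003(c − d')/c = 0.0023 ≥ f_y/E_s = 0.0021, so compression steel does yield.
M_n = (A_s − A'_s) f_y (d − a/2) + A'_s f_y (d − d') = [2411220 × (795 − 95.835) + 360780 × (795 − 60)] × 10⁻⁶ = 1685.84 + 265.17 = 1951.01 kN·m.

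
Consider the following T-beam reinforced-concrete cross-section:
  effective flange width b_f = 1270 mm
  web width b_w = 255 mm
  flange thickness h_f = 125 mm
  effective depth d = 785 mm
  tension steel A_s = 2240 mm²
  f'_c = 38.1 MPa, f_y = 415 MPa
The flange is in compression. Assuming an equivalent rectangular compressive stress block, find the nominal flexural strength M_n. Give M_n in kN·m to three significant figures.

M_n ≈ 719 kN·m

Tension: T = A_s f_y = 2240 × 415 = 929600 N.
Try a within the flange: a = T/(0.85 f'_c b_f) = 929600/(0.85 × 38.1 × 1270) = 22.60 mm.
Since a = 22.60 ≤ h_f = 125 mm, the stress block lies entirely in the flange; analyse as a rectangular beam of width b_f.
M_n = T(d − a/2) = 929600 × (785 − 11.3) = 719.23 × 10⁶ N·mm.
M_n = 719.23 kN·m.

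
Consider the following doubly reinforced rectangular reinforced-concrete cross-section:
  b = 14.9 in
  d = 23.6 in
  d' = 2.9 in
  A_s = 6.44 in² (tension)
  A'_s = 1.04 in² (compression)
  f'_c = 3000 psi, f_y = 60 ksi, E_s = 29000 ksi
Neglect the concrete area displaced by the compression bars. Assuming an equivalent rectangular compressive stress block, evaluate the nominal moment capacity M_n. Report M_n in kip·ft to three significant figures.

M_n ≈ 630 kip·ft

Assume both steels yield.
a = (A_s − A'_s) f_y/(0.85 f'_c b) = (6.44 − 1.04) × 60/(0.85 × 3 × 14.9) = 8.527 in.
c = a/β₁ = 8.527/0.85 = 10.032 in; ε'_s = 0.003(c − d')/c = 0.0021 ≥ ε_y = 0.0021, so the compression steel yields.
M_n = (A_s − A'_s) f_y (d − a/2) + A'_s f_y (d − d') = 324 × (23.6 − 4.2635) + 62.4 × (23.6 − 2.9) = 6265.0 + 1291.7 = 7556.7 kip·in = 7556.7/12 = 629.73 kip·ft.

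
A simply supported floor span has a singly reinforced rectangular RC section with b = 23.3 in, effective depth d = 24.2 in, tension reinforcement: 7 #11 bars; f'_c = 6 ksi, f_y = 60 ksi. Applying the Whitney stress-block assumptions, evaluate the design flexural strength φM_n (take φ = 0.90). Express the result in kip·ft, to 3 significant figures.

φM_n ≈ 1050 kip·ft

A_s = 7 × 1.56 = 10.92 in².
T = A_s f_y = 10.92 × 60 = 655.2 kips.
a = T/(0.85 f'_c b) = 655.2/(0.85 × 6 × 23.3) = 5.514 in.
M_n = T(d − a/2) = 655.2 × (24.2 − 2.757) = 14049.5 kip·in = 14049.5/12 = 1170.79 kip·ft.
φM_n = 0.90 × 1170.79 = 1053.71 kip·ft.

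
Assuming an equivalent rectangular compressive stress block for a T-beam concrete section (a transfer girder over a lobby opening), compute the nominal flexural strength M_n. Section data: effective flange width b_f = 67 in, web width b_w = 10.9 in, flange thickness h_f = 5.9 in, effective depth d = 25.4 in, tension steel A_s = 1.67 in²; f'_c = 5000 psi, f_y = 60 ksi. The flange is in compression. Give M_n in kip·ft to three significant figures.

Tension: T = A_s f_y = 1.67 × 60 = 100.2 kips.
Try a within the flange: a = T/(0.85 f'_c b_f) = 100.2/(0.85 × 5 × 67) = 0.352 in.
Since a = 0.352 ≤ h_f = 5.9 in, the stress block lies entirely in the flange; analyse as a rectangular beam of width b_f.
M_n = T(d − a/2) = 100.2 × (25.4 − 0.176) = 2527.4 kip·in.
M_n = 2527.4/12 = 210.62 kip·ft.

M_n ≈ 211 kip·ft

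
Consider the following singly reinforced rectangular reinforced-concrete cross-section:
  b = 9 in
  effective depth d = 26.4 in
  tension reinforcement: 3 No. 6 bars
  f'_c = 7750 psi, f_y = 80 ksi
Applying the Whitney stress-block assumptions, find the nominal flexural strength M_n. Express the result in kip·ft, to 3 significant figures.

A_s = 3 × 0.44 = 1.32 in².
T = A_s f_y = 1.32 × 80 = 105.6 kips.
a = T/(0.85 f'_c b) = 105.6/(0.85 × 7.75 × 9) = 1.781 in.
M_n = T(d − a/2) = 105.6 × (26.4 − 0.8905) = 2693.8 kip·in = 2693.8/12 = 224.48 kip·ft.

M_n ≈ 224 kip·ft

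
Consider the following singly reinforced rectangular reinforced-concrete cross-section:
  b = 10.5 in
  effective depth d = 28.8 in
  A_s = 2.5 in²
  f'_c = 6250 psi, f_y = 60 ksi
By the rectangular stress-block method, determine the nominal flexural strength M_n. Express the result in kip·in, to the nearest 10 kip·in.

T = A_s f_y = 2.5 × 60 = 150 kips.
a = T/(0.85 f'_c b) = 150/(0.85 × 6.25 × 10.5) = 2.689 in.
M_n = T(d − a/2) = 150 × (28.8 − 1.3445) = 4118.3 kip·in.

M_n ≈ 4120 kip·in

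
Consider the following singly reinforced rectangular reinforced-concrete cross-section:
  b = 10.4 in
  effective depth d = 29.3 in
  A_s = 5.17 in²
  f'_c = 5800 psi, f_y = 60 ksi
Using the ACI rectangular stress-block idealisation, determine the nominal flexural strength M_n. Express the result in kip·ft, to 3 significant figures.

T = A_s f_y = 5.17 × 60 = 310.2 kips.
a = T/(0.85 f'_c b) = 310.2/(0.85 × 5.8 × 10.4) = 6.050 in.
M_n = T(d − a/2) = 310.2 × (29.3 − 3.025) = 8150.5 kip·in = 8150.5/12 = 679.21 kip·ft.

M_n ≈ 679 kip·ft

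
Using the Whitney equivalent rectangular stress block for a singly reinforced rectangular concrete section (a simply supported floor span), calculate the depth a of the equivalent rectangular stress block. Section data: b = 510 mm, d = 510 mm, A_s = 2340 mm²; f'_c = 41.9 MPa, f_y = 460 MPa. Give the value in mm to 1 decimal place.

T = A_s f_y = 2340 × 460 = 1076400 N = 1076.4 kN.
Setting C = 0.85 f'_c a b equal to T: a = 1076400/(0.85 × 41.9 × 510) = 59.3 mm.

a ≈ 59.3 mm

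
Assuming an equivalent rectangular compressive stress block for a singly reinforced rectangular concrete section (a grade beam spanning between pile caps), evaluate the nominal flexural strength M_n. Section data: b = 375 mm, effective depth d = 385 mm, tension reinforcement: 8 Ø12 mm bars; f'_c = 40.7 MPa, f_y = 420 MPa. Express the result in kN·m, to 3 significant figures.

M_n ≈ 141 kN·m

A_s = 8 × 113 = 904 mm².
T = A_s f_y = 904 × 420 = 379680 N = 379.68 kN.
From C = T: a = T/(0.85 f'_c b) = 379680/(0.85 × 40.7 × 375) = 29.27 mm.
M_n = T(d − a/2) = 379.68 kN × (385 − 14.635) mm = 140.62 kN·m.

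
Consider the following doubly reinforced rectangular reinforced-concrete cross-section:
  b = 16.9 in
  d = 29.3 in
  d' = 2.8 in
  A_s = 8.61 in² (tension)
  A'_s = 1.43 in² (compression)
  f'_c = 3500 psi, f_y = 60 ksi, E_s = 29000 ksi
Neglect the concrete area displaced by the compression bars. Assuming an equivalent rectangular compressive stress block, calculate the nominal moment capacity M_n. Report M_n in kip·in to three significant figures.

M_n ≈ 13100 kip·in

Assume both steels yield.
a = (A_s − A'_s) f_y/(0.85 f'_c b) = (8.61 − 1.43) × 60/(0.85 × 3.5 × 16.9) = 8.568 in.
c = a/β₁ = 8.568/0.85 = 10.080 in; ε'_s = 0.003(c − d')/c = 0.0022 ≥ ε_y = 0.0021, so the compression steel yields.
M_n = (A_s − A'_s) f_y (d − a/2) + A'_s f_y (d − d') = 430.8 × (29.3 − 4.284) + 85.8 × (29.3 − 2.8) = 10776.9 + 2273.7 = 13050.6 kip·in.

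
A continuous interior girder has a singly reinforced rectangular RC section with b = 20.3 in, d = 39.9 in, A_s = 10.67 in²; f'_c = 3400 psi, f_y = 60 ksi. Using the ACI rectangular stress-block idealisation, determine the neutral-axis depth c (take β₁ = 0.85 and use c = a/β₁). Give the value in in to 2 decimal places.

T = A_s f_y = 10.67 × 60 = 640.2 kips.
a = T/(0.85 f'_c b) = 640.2/(0.85 × 3.4 × 20.3) = 10.9124 in.
With β₁ = 0.85, c = a/β₁ = 10.9124/0.85 = 12.84 in.

c ≈ 12.84 in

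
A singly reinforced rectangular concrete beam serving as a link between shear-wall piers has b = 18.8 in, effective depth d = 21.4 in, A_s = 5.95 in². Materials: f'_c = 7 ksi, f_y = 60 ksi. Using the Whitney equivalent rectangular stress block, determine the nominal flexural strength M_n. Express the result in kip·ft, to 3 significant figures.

M_n ≈ 589 kip·ft

T = A_s f_y = 5.95 × 60 = 357 kips.
a = T/(0.85 f'_c b) = 357/(0.85 × 7 × 18.8) = 3.191 in.
M_n = T(d − a/2) = 357 × (21.4 − 1.5955) = 7070.2 kip·in = 7070.2/12 = 589.18 kip·ft.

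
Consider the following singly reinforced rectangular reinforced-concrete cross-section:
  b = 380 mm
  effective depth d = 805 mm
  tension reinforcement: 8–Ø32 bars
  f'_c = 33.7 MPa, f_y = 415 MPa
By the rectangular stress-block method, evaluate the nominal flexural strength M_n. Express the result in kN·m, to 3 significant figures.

M_n ≈ 1820 kN·m

A_s = 8 × 804 = 6432 mm².
T = A_s f_y = 6432 × 415 = 2669280 N = 2669.28 kN.
From C = T: a = T/(0.85 f'_c b) = 2669280/(0.85 × 33.7 × 380) = 245.22 mm.
M_n = T(d − a/2) = 2669.28 kN × (805 − 122.61) mm = 1821.49 kN·m.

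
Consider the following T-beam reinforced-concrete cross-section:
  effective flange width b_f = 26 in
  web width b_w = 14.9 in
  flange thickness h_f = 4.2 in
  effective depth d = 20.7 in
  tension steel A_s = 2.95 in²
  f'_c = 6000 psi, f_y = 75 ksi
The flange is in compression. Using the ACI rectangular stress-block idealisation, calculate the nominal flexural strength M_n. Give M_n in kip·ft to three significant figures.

M_n ≈ 366 kip·ft

Tension: T = A_s f_y = 2.95 × 75 = 221.25 kips.
Try a within the flange: a = T/(0.85 f'_c b_f) = 221.25/(0.85 × 6 × 26) = 1.669 in.
Since a = 1.669 ≤ h_f = 4.2 in, the stress block lies entirely in the flange; analyse as a rectangular beam of width b_f.
M_n = T(d − a/2) = 221.25 × (20.7 − 0.8345) = 4395.2 kip·in.
M_n = 4395.2/12 = 366.27 kip·ft.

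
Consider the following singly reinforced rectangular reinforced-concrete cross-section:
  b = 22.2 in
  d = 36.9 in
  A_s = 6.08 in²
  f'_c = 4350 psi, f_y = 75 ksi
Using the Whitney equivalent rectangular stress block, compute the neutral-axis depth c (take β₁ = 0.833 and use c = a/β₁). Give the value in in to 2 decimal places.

c ≈ 6.67 in

T = A_s f_y = 6.08 × 75 = 456 kips.
a = T/(0.85 f'_c b) = 456/(0.85 × 4.35 × 22.2) = 5.5553 in.
With β₁ = 0.833, c = a/β₁ = 5.5553/0.833 = 6.67 in.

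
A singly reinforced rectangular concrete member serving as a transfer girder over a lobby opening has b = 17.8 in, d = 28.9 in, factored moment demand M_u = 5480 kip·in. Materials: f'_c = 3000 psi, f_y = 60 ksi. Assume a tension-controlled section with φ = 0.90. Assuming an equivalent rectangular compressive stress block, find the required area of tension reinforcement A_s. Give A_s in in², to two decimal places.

M_n = M_u/φ = 5480/0.90 = 6088.89 kip·in.
From M_n = 0.85 f'_c a b (d − a/2):
a = d − √(d² − 2M_n/(0.85 f'_c b)) = 28.9 − √(28.9² − 2 × 6088.89/(0.85 × 3 × 17.8)) = 5.090 in.
A_s = 0.85 f'_c a b / f_y = 0.85 × 3 × 5.090 × 17.8 / 60 = 3.851 in².

A_s ≈ 3.85 in²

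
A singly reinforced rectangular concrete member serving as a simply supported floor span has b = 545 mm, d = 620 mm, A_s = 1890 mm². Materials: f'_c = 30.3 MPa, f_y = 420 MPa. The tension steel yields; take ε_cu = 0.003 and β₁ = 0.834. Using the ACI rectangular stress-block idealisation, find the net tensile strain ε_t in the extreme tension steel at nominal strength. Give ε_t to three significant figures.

ε_t ≈ 0.0244

a = A_s f_y/(0.85 f'_c b) = 56.55 mm.
β₁ = 0.834, so c = a/β₁ = 56.55/0.834 = 67.81 mm.
From the linear strain diagram with ε_cu = 0.003: ε_t = 0.003 (d − c)/c = 0.003 × (620 − 67.81)/67.81 = 0.0244.
Since ε_t ≥ 0.005, the section is tension-controlled.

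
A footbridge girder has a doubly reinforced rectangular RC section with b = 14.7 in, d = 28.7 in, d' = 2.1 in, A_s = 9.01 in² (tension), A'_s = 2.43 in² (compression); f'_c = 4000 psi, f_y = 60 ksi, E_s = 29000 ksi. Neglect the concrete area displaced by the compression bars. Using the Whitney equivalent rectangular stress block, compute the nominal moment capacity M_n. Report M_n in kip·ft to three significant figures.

Assume both steels yield.
a = (A_s − A'_s) f_y/(0.85 f'_c b) = (9.01 − 2.43) × 60/(0.85 × 4 × 14.7) = 7.899 in.
c = a/β₁ = 7.899/0.85 = 9.293 in; ε'_s = 0.003(c − d')/c = 0.0023 ≥ ε_y = 0.0021, so the compression steel yields.
M_n = (A_s − A'_s) f_y (d − a/2) + A'_s f_y (d − d') = 394.8 × (28.7 − 3.9495) + 145.8 × (28.7 − 2.1) = 9771.5 + 3878.3 = 13649.8 kip·in = 13649.8/12 = 1137.48 kip·ft.

M_n ≈ 1140 kip·ft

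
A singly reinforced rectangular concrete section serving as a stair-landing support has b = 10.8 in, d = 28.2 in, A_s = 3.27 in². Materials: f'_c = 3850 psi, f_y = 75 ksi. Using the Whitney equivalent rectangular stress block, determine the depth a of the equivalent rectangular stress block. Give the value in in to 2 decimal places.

T = A_s f_y = 3.27 × 75 = 245.25 kips.
a = T/(0.85 f'_c b) = 245.25/(0.85 × 3.85 × 10.8) = 6.94 in.

a ≈ 6.94 in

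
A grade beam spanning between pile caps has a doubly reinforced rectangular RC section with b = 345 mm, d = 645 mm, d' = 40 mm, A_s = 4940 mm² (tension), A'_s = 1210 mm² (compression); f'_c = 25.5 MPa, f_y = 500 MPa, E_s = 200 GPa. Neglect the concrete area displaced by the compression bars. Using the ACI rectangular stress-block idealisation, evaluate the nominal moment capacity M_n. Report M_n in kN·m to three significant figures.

Assume both tension and compression steel yield.
Net tension couple steel: A_s − A'_s = 3730 mm².
a = (A_s − A'_s) f_y / (0.85 f'_c b) = 1865000/(0.85 × 25.5 × 345) = 249.40 mm.
c = a/β₁ = 249.40/0.85 = 293.41 mm; ε'_s = 0.003(c − d')/c = 0.0026 ≥ f_y/E_s = 0.0025, so compression steel does yield.
M_n = (A_s − A'_s) f_y (d − a/2) + A'_s f_y (d − d') = [1865000 × (645 − 124.7) + 605000 × (645 − 40)] × 10⁻⁶ = 970.36 + 366.03 = 1336.39 kN·m.

M_n ≈ 1340 kN·m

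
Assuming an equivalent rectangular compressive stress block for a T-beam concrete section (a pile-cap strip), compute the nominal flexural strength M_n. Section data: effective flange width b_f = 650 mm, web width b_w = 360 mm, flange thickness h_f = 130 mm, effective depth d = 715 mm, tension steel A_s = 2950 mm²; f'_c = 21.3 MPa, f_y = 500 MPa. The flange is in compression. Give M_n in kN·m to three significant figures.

Tension: T = A_s f_y = 2950 × 500 = 1475000 N.
Try a within the flange: a = T/(0.85 f'_c b_f) = 1475000/(0.85 × 21.3 × 650) = 125.34 mm.
Since a = 125.34 ≤ h_f = 130 mm, the stress block lies entirely in the flange; analyse as a rectangular beam of width b_f.
M_n = T(d − a/2) = 1475000 × (715 − 62.67) = 962.19 × 10⁶ N·mm.
M_n = 962.19 kN·m.

M_n ≈ 962 kN·m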